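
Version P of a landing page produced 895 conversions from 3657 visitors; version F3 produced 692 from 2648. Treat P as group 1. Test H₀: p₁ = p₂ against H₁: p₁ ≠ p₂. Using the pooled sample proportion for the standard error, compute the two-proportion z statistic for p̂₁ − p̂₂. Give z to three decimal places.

p̂₁ = 895/3657 ≈ 0.244736, p̂₂ = 692/2648 ≈ 0.261329.
Pooled p̂ = (895+692)/(3657+2648) = 1587/6305 = 0.251705.
SE = √(p̂(1−p̂)(1/n₁+1/n₂)) = √(0.251705·0.748295·0.000651092) = √(0.000122633) = 0.011074.
z = (0.244736 − 0.261329)/0.011074 = -0.016593/0.011074 = -1.498.
Two-sided p-value ≈ 2·Φ(−1.498) = 0.1340.

z = -1.498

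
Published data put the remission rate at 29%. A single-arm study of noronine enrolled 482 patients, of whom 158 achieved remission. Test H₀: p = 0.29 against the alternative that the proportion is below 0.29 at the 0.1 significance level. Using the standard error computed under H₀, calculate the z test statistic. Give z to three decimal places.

z = 1.829

p̂ = 158/482 ≈ 0.32780.
SE = √(p₀(1−p₀)/n) = √(0.2059/482) = 0.02067.
z = (0.32780 − 0.29)/0.02067 = 0.03780/0.02067 = 1.829.
p-value = P(Z < 1.829) ≈ 0.9663, so at α = 0.1 we fail to reject H₀.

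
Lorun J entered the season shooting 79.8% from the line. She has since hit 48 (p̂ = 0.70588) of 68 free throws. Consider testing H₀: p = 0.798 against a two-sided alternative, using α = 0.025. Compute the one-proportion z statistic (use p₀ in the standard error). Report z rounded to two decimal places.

z = -1.89

p̂ = 48/68 = 0.7059.
Under H₀, SE = √(0.798·0.202/68) = √(0.00237053) = 0.0487.
z = (0.7059 − 0.798)/0.0487 = -0.0921/0.0487 = -1.89.
Two-sided p-value ≈ 2·Φ(−1.892) = 0.0585. With α = 0.025, fail to reject H₀.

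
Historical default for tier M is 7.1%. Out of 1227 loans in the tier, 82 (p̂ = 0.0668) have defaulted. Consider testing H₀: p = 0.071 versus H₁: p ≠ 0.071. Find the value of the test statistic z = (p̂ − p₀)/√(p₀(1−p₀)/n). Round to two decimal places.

z = -0.57

p̂ = 82/1227 ≈ 0.06683.
Under H₀, SE = √(0.071·0.929/1227) = √(5.37563e-05) = 0.00733.
z = (0.06683 − 0.071)/0.00733 = -0.00417/0.00733 = -0.57.
Two-sided p-value ≈ 2·Φ(−0.569) = 0.5695.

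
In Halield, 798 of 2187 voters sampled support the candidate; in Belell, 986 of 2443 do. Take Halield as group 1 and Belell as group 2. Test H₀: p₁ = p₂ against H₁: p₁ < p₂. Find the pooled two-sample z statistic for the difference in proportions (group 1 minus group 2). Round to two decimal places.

z = -2.70

p̂₁ = 798/2187 ≈ 0.36488, p̂₂ = 986/2443 ≈ 0.40360.
Pooled p̂ = (798+986)/(2187+2443) = 1784/4630 = 0.38531.
SE = √(0.236847 × 0.00086658) = 0.01433.
z = (0.36488 − 0.40360)/0.01433 = -0.03872/0.01433 = -2.70.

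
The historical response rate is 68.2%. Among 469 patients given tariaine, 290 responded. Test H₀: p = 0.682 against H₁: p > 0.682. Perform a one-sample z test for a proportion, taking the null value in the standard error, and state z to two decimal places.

p̂ = 290/469 ≈ 0.6183.
Standard error under H₀: √(0.682×0.318/469) = 0.0215.
z = (0.6183 − 0.682)/0.0215 = -0.0637/0.0215 = -2.96.
p-value = P(Z > -2.961) ≈ 0.9985.

z = -2.96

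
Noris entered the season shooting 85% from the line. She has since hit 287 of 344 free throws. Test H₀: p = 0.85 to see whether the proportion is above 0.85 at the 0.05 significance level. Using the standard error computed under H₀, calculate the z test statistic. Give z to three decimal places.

z = -0.815

p̂ = 287/344 = 0.834302.
Under H₀, SE = √(0.85·0.15/344) = √(0.00037064) = 0.019252.
z = (0.834302 − 0.85)/0.019252 = -0.015698/0.019252 = -0.815.
p-value = P(Z > -0.815) ≈ 0.7926; since p > α = 0.05, fail to reject H₀.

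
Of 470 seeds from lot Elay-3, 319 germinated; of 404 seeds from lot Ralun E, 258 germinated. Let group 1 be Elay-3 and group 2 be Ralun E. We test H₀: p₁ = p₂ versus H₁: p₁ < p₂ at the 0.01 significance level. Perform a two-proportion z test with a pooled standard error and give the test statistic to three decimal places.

p̂₁ = 319/470 = 0.67872, p̂₂ = 258/404 = 0.63861.
Pooled p̂ = (319+258)/(470+404) = 577/874 = 0.66018.
SE = √(0.224341 × 0.00460291) = 0.03213.
z = (0.67872 − 0.63861)/0.03213 = 0.04011/0.03213 = 1.248.
p-value = P(Z < 1.248) ≈ 0.8940, so at α = 0.01 we fail to reject H₀.

z = 1.248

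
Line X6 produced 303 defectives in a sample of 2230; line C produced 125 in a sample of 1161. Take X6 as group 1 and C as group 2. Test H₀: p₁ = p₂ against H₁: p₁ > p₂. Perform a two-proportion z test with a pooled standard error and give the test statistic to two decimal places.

z = 2.35

p̂₁ = 303/2230 = 0.1359, p̂₂ = 125/1161 = 0.1077.
Pooled p̂ = (303+125)/(2230+1161) = 428/3391 = 0.1262.
SE = √(p̂(1−p̂)(1/n₁+1/n₂)) = √(0.1262·0.8738·0.00130976) = √(0.000144448) = 0.0120.
z = (0.1359 − 0.1077)/0.0120 = 0.0282/0.0120 = 2.35.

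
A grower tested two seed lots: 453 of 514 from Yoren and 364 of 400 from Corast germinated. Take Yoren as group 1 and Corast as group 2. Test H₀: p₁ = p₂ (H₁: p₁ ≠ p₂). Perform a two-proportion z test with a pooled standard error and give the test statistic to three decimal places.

z = -1.396

p̂₁ = 453/514 ≈ 0.88132, p̂₂ = 364/400 ≈ 0.91000.
Pooled p̂ = (453+364)/(514+400) = 817/914 = 0.89387.
SE = √(p̂(1−p̂)(1/n₁+1/n₂)) = √(0.89387·0.10613·0.00444553) = √(0.00042172) = 0.02054.
z = (0.88132 − 0.91000)/0.02054 = -0.02868/0.02054 = -1.396.
Two-sided p-value ≈ 2·Φ(−1.396) = 0.1626.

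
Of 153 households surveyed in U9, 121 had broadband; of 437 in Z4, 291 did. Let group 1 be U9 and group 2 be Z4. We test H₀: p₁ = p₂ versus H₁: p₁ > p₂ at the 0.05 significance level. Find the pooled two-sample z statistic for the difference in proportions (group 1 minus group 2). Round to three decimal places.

p̂₁ = 121/153 ≈ 0.79085, p̂₂ = 291/437 ≈ 0.66590.
Pooled p̂ = (121+291)/(153+437) = 412/590 = 0.69831.
SE = √(p̂(1−p̂)(1/n₁+1/n₂)) = √(0.69831·0.30169·0.00882428) = √(0.00185906) = 0.04312.
z = (0.79085 − 0.66590)/0.04312 = 0.12495/0.04312 = 2.898.
p-value = P(Z > 2.898) ≈ 0.0019. With α = 0.05, reject H₀.

z = 2.898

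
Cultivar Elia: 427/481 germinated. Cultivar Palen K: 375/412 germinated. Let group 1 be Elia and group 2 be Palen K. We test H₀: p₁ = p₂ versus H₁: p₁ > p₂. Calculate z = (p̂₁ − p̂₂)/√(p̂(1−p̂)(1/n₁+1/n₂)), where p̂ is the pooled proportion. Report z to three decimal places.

z = -1.106

p̂₁ = 427/481 ≈ 0.88773, p̂₂ = 375/412 ≈ 0.91019.
Pooled p̂ = (427+375)/(481+412) = 802/893 = 0.89810.
SE = √(0.0915193 × 0.00450619) = 0.02031.
z = (0.88773 − 0.91019)/0.02031 = -0.02246/0.02031 = -1.106.
p-value = P(Z > -1.106) ≈ 0.8656.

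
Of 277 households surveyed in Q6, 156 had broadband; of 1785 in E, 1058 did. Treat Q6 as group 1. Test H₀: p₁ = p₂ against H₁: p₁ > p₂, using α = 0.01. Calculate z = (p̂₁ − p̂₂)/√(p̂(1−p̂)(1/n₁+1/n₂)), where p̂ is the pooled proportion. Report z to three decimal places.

p̂₁ = 156/277 ≈ 0.56318, p̂₂ = 1058/1785 ≈ 0.59272.
Pooled p̂ = (156+1058)/(277+1785) = 1214/2062 = 0.58875.
SE = √(0.242124 × 0.00417033) = 0.03178.
z = (0.56318 − 0.59272)/0.03178 = -0.02954/0.03178 = -0.930.
p-value = P(Z > -0.930) ≈ 0.8237; since p > α = 0.01, fail to reject H₀.

z = -0.930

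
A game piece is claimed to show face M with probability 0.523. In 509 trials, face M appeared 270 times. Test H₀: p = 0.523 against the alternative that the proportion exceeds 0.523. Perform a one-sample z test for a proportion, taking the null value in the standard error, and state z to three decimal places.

p̂ = 270/509 = 0.530452.
Standard error under H₀: √(0.523×0.477/509) = 0.022139.
z = (0.530452 − 0.523)/0.022139 = 0.007452/0.022139 = 0.337.

z = 0.337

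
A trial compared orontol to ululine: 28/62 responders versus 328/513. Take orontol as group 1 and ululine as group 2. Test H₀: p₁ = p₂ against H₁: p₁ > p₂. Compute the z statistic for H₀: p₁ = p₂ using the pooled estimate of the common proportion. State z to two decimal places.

p̂₁ = 28/62 = 0.4516, p̂₂ = 328/513 = 0.6394.
Pooled p̂ = (28+328)/(62+513) = 356/575 = 0.6191.
SE = √(0.235808 × 0.0180783) = 0.0653.
z = (0.4516 − 0.6394)/0.0653 = -0.1878/0.0653 = -2.88.
p-value = P(Z > -2.876) ≈ 0.9980.

z = -2.88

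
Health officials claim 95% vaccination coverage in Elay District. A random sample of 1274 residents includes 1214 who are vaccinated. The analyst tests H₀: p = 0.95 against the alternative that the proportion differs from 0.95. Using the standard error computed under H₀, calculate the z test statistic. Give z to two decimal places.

z = 0.48

p̂ = 1214/1274 = 0.9529.
SE = √(p₀(1−p₀)/n) = √(0.0475/1274) = 0.0061.
z = (0.9529 − 0.95)/0.0061 = 0.0029/0.0061 = 0.48.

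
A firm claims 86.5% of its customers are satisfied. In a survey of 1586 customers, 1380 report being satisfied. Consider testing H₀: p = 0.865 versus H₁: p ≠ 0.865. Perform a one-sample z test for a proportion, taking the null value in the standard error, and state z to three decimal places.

z = 0.596

p̂ = 1380/1586 ≈ 0.87011.
SE = √(p₀(1−p₀)/n) = √(0.11678/1586) = 0.00858.
z = (0.87011 − 0.865)/0.00858 = 0.00511/0.00858 = 0.596.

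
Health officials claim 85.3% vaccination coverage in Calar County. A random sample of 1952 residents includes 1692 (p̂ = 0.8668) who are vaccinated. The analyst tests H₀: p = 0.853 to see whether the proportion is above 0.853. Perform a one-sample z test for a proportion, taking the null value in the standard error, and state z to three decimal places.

p̂ = 1692/1952 = 0.866803.
SE = √(p₀(1−p₀)/n) = √(0.12539/1952) = 0.008015.
z = (0.866803 − 0.853)/0.008015 = 0.013803/0.008015 = 1.722.

z = 1.722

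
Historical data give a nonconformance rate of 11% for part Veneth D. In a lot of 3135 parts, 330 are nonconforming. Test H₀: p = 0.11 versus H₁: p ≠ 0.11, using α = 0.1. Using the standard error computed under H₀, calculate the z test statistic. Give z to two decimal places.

p̂ = 330/3135 ≈ 0.10526.
SE = √(p₀(1−p₀)/n) = √(0.0979/3135) = 0.00559.
z = (0.10526 − 0.11)/0.00559 = -0.00474/0.00559 = -0.85.
Two-sided p-value ≈ 2·Φ(−0.848) = 0.3966, so at α = 0.1 we fail to reject H₀.

z = -0.85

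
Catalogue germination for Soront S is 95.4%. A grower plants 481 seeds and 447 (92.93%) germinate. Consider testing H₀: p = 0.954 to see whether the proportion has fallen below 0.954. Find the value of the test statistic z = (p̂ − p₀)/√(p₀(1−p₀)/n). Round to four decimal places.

p̂ = 447/481 ≈ 0.9293139.
SE = √(p₀(1−p₀)/n) = √(0.043884/481) = 0.0095517.
z = (0.9293139 − 0.954)/0.0095517 = -0.0246861/0.0095517 = -2.5845.
p-value = P(Z < -2.584) ≈ 0.0049.

z = -2.5845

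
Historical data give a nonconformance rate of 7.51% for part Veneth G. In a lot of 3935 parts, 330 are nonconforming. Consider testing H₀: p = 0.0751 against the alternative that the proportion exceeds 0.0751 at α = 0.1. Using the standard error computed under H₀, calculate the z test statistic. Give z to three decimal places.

p̂ = 330/3935 = 0.08386.
Standard error under H₀: √(0.0751×0.9249/3935) = 0.00420.
z = (0.08386 − 0.0751)/0.00420 = 0.00876/0.00420 = 2.086.
p-value = P(Z > 2.086) ≈ 0.0185; since p < α = 0.1, reject H₀.

z = 2.086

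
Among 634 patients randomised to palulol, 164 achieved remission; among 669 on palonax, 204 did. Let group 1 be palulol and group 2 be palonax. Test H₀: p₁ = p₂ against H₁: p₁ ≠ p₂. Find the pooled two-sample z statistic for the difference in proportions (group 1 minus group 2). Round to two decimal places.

z = -1.85

p̂₁ = 164/634 ≈ 0.2587, p̂₂ = 204/669 ≈ 0.3049.
Pooled p̂ = (164+204)/(634+669) = 368/1303 = 0.2824.
SE = √(0.202661 × 0.00307206) = 0.0250.
z = (0.2587 − 0.3049)/0.0250 = -0.0462/0.0250 = -1.85.
p-value = 2·P(Z > 1.854) ≈ 0.0638.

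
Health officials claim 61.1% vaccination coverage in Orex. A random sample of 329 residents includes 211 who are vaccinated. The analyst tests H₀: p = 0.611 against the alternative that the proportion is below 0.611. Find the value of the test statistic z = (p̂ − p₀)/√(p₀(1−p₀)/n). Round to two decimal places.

z = 1.13

p̂ = 211/329 = 0.6413.
Standard error under H₀: √(0.611×0.389/329) = 0.0269.
z = (0.6413 − 0.611)/0.0269 = 0.0303/0.0269 = 1.13.
p-value = P(Z < 1.129) ≈ 0.8705.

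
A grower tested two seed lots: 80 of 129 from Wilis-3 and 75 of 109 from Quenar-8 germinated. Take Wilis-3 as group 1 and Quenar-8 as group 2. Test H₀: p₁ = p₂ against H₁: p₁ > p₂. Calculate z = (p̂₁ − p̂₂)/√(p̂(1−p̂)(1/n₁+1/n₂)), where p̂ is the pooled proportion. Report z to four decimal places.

z = -1.0954

p̂₁ = 80/129 ≈ 0.620155, p̂₂ = 75/109 ≈ 0.688073.
Pooled p̂ = (80+75)/(129+109) = 155/238 = 0.651261.
SE = √(p̂(1−p̂)(1/n₁+1/n₂)) = √(0.651261·0.348739·0.0169262) = √(0.00384429) = 0.062002.
z = (0.620155 − 0.688073)/0.062002 = -0.067918/0.062002 = -1.0954.
p-value = P(Z > -1.095) ≈ 0.8633.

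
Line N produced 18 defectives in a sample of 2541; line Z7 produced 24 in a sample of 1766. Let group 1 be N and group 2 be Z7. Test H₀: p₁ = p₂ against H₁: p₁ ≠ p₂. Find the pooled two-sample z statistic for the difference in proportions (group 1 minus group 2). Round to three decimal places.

p̂₁ = 18/2541 ≈ 0.007084, p̂₂ = 24/1766 ≈ 0.013590.
Pooled p̂ = (18+24)/(2541+1766) = 42/4307 = 0.009752.
SE = √(p̂(1−p̂)(1/n₁+1/n₂)) = √(0.009752·0.990248·0.000959797) = √(9.26826e-06) = 0.003044.
z = (0.007084 − 0.013590)/0.003044 = -0.006506/0.003044 = -2.137.

z = -2.137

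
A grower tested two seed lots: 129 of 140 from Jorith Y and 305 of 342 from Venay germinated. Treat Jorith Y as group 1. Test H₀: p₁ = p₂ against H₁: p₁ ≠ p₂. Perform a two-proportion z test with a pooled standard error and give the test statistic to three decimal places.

z = 0.986

p̂₁ = 129/140 ≈ 0.92143, p̂₂ = 305/342 ≈ 0.89181.
Pooled p̂ = (129+305)/(140+342) = 434/482 = 0.90041.
SE = √(p̂(1−p̂)(1/n₁+1/n₂)) = √(0.90041·0.09959·0.0100668) = √(0.000902672) = 0.03004.
z = (0.92143 − 0.89181)/0.03004 = 0.02962/0.03004 = 0.986.
Two-sided p-value ≈ 2·Φ(−0.986) = 0.3243.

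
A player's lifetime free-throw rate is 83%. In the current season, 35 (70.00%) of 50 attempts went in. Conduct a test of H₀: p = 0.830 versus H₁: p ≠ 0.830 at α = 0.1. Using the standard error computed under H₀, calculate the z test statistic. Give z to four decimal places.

p̂ = 35/50 = 0.700000.
Under H₀, SE = √(0.83·0.17/50) = √(0.002822) = 0.053122.
z = (0.700000 − 0.83)/0.053122 = -0.130000/0.053122 = -2.4472.
p-value = 2·P(Z > 2.447) ≈ 0.0144; since p < α = 0.1, reject H₀.

z = -2.4472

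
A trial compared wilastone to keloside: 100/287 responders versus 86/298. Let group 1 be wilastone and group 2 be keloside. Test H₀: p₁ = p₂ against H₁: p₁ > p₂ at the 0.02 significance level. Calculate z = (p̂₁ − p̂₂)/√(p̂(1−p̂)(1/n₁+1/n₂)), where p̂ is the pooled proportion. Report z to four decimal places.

p̂₁ = 100/287 = 0.3484321, p̂₂ = 86/298 = 0.2885906.
Pooled p̂ = (100+86)/(287+298) = 186/585 = 0.3179487.
SE = √(p̂(1−p̂)(1/n₁+1/n₂)) = √(0.3179487·0.6820513·0.00684003) = √(0.00148331) = 0.0385138.
z = (0.3484321 − 0.2885906)/0.0385138 = 0.0598415/0.0385138 = 1.5538.
p-value = P(Z > 1.554) ≈ 0.0601; since p > α = 0.02, fail to reject H₀.

z = 1.5538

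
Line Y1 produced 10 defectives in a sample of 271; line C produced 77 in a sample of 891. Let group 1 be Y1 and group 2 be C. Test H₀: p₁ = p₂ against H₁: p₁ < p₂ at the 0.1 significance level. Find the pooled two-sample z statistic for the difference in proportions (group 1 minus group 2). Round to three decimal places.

p̂₁ = 10/271 ≈ 0.03690, p̂₂ = 77/891 ≈ 0.08642.
Pooled p̂ = (10+77)/(271+891) = 87/1162 = 0.07487.
SE = √(0.0692653 × 0.00481237) = 0.01826.
z = (0.03690 − 0.08642)/0.01826 = -0.04952/0.01826 = -2.712.
p-value = P(Z < -2.712) ≈ 0.0033, so at α = 0.1 we reject H₀.

z = -2.712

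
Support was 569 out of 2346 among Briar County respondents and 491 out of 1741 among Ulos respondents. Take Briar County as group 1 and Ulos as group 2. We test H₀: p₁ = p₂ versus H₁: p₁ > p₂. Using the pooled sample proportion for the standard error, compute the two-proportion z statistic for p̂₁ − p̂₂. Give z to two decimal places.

p̂₁ = 569/2346 = 0.24254, p̂₂ = 491/1741 = 0.28202.
Pooled p̂ = (569+491)/(2346+1741) = 1060/4087 = 0.25936.
SE = √(0.192092 × 0.00100064) = 0.01386.
z = (0.24254 − 0.28202)/0.01386 = -0.03948/0.01386 = -2.85.

z = -2.85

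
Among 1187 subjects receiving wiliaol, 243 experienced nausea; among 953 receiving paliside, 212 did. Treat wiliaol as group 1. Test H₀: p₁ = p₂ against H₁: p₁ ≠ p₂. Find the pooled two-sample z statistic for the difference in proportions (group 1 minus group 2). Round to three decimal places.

p̂₁ = 243/1187 ≈ 0.20472, p̂₂ = 212/953 ≈ 0.22246.
Pooled p̂ = (243+212)/(1187+953) = 455/2140 = 0.21262.
SE = √(0.167411 × 0.00189178) = 0.01780.
z = (0.20472 − 0.22246)/0.01780 = -0.01774/0.01780 = -0.997.
p-value = 2·P(Z > 0.997) ≈ 0.3189.

z = -0.997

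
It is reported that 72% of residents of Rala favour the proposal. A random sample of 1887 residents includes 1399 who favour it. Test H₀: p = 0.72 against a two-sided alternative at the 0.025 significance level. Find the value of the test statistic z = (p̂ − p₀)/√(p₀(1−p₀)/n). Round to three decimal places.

z = 2.069

p̂ = 1399/1887 ≈ 0.74139.
SE = √(p₀(1−p₀)/n) = √(0.2016/1887) = 0.01034.
z = (0.74139 − 0.72)/0.01034 = 0.02139/0.01034 = 2.069.
p-value = 2·P(Z > 2.069) ≈ 0.0385; since p > α = 0.025, fail to reject H₀.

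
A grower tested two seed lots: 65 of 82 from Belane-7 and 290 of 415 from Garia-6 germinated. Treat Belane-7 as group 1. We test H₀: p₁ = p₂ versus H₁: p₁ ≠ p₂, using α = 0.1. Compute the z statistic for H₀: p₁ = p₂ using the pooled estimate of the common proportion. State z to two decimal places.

z = 1.72

p̂₁ = 65/82 ≈ 0.7927, p̂₂ = 290/415 ≈ 0.6988.
Pooled p̂ = (65+290)/(82+415) = 355/497 = 0.7143.
SE = √(p̂(1−p̂)(1/n₁+1/n₂)) = √(0.7143·0.2857·0.0146048) = √(0.00298056) = 0.0546.
z = (0.7927 − 0.6988)/0.0546 = 0.0939/0.0546 = 1.72.
Two-sided p-value ≈ 2·Φ(−1.720) = 0.0855; since p < α = 0.1, reject H₀.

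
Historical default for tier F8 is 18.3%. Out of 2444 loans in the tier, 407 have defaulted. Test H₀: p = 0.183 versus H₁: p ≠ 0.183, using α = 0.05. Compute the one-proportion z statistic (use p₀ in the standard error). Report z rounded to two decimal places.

z = -2.11

p̂ = 407/2444 ≈ 0.16653.
Standard error under H₀: √(0.183×0.817/2444) = 0.00782.
z = (0.16653 − 0.183)/0.00782 = -0.01647/0.00782 = -2.11.
p-value = 2·P(Z > 2.106) ≈ 0.0352, so at α = 0.05 we reject H₀.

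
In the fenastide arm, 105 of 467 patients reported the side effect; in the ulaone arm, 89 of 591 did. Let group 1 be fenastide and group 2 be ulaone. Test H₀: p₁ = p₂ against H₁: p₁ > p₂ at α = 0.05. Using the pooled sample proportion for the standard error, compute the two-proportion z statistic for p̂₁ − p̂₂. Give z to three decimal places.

z = 3.099

p̂₁ = 105/467 = 0.22484, p̂₂ = 89/591 = 0.15059.
Pooled p̂ = (105+89)/(467+591) = 194/1058 = 0.18336.
SE = √(p̂(1−p̂)(1/n₁+1/n₂)) = √(0.18336·0.81664·0.00383338) = √(0.000574018) = 0.02396.
z = (0.22484 − 0.15059)/0.02396 = 0.07425/0.02396 = 3.099.
p-value = P(Z > 3.099) ≈ 0.0010; since p < α = 0.05, reject H₀.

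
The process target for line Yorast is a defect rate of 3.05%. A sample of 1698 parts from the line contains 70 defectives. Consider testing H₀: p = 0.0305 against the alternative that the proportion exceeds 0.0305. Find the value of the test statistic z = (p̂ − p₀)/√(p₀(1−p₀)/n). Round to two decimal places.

p̂ = 70/1698 ≈ 0.04122.
Standard error under H₀: √(0.0305×0.9695/1698) = 0.00417.
z = (0.04122 − 0.0305)/0.00417 = 0.01072/0.00417 = 2.57.

z = 2.57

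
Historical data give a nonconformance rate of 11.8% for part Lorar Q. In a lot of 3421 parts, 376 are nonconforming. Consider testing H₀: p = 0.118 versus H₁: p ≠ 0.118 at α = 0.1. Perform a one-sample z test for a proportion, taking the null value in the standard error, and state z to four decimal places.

z = -1.4668

p̂ = 376/3421 = 0.109909.
SE = √(p₀(1−p₀)/n) = √(0.10408/3421) = 0.005516.
z = (0.109909 − 0.118)/0.005516 = -0.008091/0.005516 = -1.4668.
Two-sided p-value ≈ 2·Φ(−1.467) = 0.1424. With α = 0.1, fail to reject H₀.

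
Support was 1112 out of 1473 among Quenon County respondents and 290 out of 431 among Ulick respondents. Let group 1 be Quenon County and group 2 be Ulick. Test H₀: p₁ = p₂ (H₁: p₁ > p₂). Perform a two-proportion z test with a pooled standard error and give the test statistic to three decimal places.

z = 3.401

p̂₁ = 1112/1473 = 0.75492, p̂₂ = 290/431 = 0.67285.
Pooled p̂ = (1112+290)/(1473+431) = 1402/1904 = 0.73634.
SE = √(0.194141 × 0.00299907) = 0.02413.
z = (0.75492 − 0.67285)/0.02413 = 0.08207/0.02413 = 3.401.
p-value = P(Z > 3.401) ≈ 0.0003.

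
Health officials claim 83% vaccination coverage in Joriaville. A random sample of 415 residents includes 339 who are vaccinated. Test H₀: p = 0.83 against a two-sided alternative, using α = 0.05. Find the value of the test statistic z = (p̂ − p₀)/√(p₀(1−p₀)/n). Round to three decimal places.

z = -0.712

p̂ = 339/415 ≈ 0.81687.
Standard error under H₀: √(0.83×0.17/415) = 0.01844.
z = (0.81687 − 0.83)/0.01844 = -0.01313/0.01844 = -0.712.
Two-sided p-value ≈ 2·Φ(−0.712) = 0.4763, so at α = 0.05 we fail to reject H₀.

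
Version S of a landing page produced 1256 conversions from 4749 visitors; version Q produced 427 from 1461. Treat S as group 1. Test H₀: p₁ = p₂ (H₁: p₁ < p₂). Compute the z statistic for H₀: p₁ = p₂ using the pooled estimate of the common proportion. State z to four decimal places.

z = -2.0898

p̂₁ = 1256/4749 = 0.2644767, p̂₂ = 427/1461 = 0.2922656.
Pooled p̂ = (1256+427)/(4749+1461) = 1683/6210 = 0.2710145.
SE = √(0.197566 × 0.000895033) = 0.0132977.
z = (0.2644767 − 0.2922656)/0.0132977 = -0.0277889/0.0132977 = -2.0898.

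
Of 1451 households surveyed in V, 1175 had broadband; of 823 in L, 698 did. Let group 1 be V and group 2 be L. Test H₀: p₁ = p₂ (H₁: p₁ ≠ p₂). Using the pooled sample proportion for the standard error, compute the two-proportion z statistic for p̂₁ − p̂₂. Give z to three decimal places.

p̂₁ = 1175/1451 ≈ 0.80979, p̂₂ = 698/823 ≈ 0.84812.
Pooled p̂ = (1175+698)/(1451+823) = 1873/2274 = 0.82366.
SE = √(0.145245 × 0.00190425) = 0.01663.
z = (0.80979 − 0.84812)/0.01663 = -0.03833/0.01663 = -2.305.

z = -2.305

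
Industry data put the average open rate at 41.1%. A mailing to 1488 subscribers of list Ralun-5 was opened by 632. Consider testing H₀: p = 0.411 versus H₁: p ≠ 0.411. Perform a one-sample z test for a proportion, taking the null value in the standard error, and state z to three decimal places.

p̂ = 632/1488 = 0.42473.
SE = √(p₀(1−p₀)/n) = √(0.24208/1488) = 0.01275.
z = (0.42473 − 0.411)/0.01275 = 0.01373/0.01275 = 1.077.
p-value = 2·P(Z > 1.077) ≈ 0.2817.

z = 1.077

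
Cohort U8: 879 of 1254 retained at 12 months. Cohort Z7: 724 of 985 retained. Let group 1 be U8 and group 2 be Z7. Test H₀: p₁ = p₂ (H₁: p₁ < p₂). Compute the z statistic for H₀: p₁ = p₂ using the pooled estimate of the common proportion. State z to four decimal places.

z = -1.7744

p̂₁ = 879/1254 = 0.700957, p̂₂ = 724/985 = 0.735025.
Pooled p̂ = (879+724)/(1254+985) = 1603/2239 = 0.715945.
SE = √(0.203368 × 0.00181268) = 0.019200.
z = (0.700957 − 0.735025)/0.019200 = -0.034068/0.019200 = -1.7744.
p-value = P(Z < -1.774) ≈ 0.0380.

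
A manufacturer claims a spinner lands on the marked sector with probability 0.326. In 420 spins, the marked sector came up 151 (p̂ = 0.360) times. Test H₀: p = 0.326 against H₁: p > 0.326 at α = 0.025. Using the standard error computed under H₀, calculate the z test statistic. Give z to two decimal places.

z = 1.47

p̂ = 151/420 ≈ 0.35952.
SE = √(p₀(1−p₀)/n) = √(0.21972/420) = 0.02287.
z = (0.35952 − 0.326)/0.02287 = 0.03352/0.02287 = 1.47.
p-value = P(Z > 1.466) ≈ 0.0714, so at α = 0.025 we fail to reject H₀.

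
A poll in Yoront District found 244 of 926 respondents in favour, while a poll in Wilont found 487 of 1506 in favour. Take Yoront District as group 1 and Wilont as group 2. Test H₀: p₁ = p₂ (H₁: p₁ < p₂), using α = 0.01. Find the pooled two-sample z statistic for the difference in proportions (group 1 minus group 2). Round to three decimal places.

z = -3.127

p̂₁ = 244/926 ≈ 0.263499, p̂₂ = 487/1506 ≈ 0.323373.
Pooled p̂ = (244+487)/(926+1506) = 731/2432 = 0.300576.
SE = √(p̂(1−p̂)(1/n₁+1/n₂)) = √(0.300576·0.699424·0.00174392) = √(0.000366625) = 0.019147.
z = (0.263499 − 0.323373)/0.019147 = -0.059874/0.019147 = -3.127.
p-value = P(Z < -3.127) ≈ 0.0009; since p < α = 0.01, reject H₀.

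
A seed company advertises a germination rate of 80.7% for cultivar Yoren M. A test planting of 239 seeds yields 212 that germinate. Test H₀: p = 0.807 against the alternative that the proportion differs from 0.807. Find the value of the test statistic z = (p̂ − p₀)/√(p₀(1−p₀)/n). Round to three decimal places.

z = 3.135

p̂ = 212/239 ≈ 0.88703.
SE = √(p₀(1−p₀)/n) = √(0.15575/239) = 0.02553.
z = (0.88703 − 0.807)/0.02553 = 0.08003/0.02553 = 3.135.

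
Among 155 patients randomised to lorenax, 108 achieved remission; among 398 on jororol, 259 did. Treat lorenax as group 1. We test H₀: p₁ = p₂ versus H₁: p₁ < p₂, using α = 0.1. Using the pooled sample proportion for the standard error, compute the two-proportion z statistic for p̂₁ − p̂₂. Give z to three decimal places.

p̂₁ = 108/155 ≈ 0.69677, p̂₂ = 259/398 ≈ 0.65075.
Pooled p̂ = (108+259)/(155+398) = 367/553 = 0.66365.
SE = √(p̂(1−p̂)(1/n₁+1/n₂)) = √(0.66365·0.33635·0.00896418) = √(0.00200096) = 0.04473.
z = (0.69677 − 0.65075)/0.04473 = 0.04602/0.04473 = 1.029.
p-value = P(Z < 1.029) ≈ 0.8482, so at α = 0.1 we fail to reject H₀.

z = 1.029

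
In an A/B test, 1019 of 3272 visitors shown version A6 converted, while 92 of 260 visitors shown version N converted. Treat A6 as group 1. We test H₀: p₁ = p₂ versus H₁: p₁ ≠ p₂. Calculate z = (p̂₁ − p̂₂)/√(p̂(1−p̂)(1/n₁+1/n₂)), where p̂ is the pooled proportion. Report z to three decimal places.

p̂₁ = 1019/3272 = 0.31143, p̂₂ = 92/260 = 0.35385.
Pooled p̂ = (1019+92)/(3272+260) = 1111/3532 = 0.31455.
SE = √(0.215609 × 0.00415178) = 0.02992.
z = (0.31143 − 0.35385)/0.02992 = -0.04242/0.02992 = -1.418.
p-value = 2·P(Z > 1.418) ≈ 0.1563.

z = -1.418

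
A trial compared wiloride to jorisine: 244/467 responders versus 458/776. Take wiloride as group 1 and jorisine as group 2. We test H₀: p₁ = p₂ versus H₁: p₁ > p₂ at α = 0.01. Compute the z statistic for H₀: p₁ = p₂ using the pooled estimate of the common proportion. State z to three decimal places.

p̂₁ = 244/467 = 0.52248, p̂₂ = 458/776 = 0.59021.
Pooled p̂ = (244+458)/(467+776) = 702/1243 = 0.56476.
SE = √(p̂(1−p̂)(1/n₁+1/n₂)) = √(0.56476·0.43524·0.00342999) = √(0.000843111) = 0.02904.
z = (0.52248 − 0.59021)/0.02904 = -0.06773/0.02904 = -2.332.
p-value = P(Z > -2.332) ≈ 0.9902, so at α = 0.01 we fail to reject H₀.

z = -2.332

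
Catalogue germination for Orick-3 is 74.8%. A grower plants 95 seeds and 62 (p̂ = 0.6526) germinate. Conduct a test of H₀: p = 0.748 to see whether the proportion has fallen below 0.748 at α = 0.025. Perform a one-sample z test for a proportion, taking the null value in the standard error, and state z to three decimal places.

p̂ = 62/95 ≈ 0.65263.
Under H₀, SE = √(0.748·0.252/95) = √(0.00198417) = 0.04454.
z = (0.65263 − 0.748)/0.04454 = -0.09537/0.04454 = -2.141.
p-value = P(Z < -2.141) ≈ 0.0161, so at α = 0.025 we reject H₀.

z = -2.141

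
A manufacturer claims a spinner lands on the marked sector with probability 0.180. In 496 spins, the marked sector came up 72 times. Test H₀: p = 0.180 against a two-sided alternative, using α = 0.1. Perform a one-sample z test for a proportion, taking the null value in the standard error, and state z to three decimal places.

p̂ = 72/496 ≈ 0.14516.
Standard error under H₀: √(0.18×0.82/496) = 0.01725.
z = (0.14516 − 0.18)/0.01725 = -0.03484/0.01725 = -2.020.
p-value = 2·P(Z > 2.020) ≈ 0.0434, so at α = 0.1 we reject H₀.

z = -2.020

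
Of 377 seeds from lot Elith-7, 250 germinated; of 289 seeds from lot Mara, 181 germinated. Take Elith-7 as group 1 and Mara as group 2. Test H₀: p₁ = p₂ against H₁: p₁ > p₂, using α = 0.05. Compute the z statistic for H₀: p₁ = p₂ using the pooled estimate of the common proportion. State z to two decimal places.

z = 0.99

p̂₁ = 250/377 ≈ 0.66313, p̂₂ = 181/289 ≈ 0.62630.
Pooled p̂ = (250+181)/(377+289) = 431/666 = 0.64715.
SE = √(0.228348 × 0.00611273) = 0.03736.
z = (0.66313 − 0.62630)/0.03736 = 0.03683/0.03736 = 0.99.
p-value = P(Z > 0.986) ≈ 0.1621; since p > α = 0.05, fail to reject H₀.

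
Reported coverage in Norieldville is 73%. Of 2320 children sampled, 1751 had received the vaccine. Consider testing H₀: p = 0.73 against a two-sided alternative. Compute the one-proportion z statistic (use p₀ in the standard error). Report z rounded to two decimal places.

p̂ = 1751/2320 ≈ 0.7547.
SE = √(p₀(1−p₀)/n) = √(0.1971/2320) = 0.0092.
z = (0.7547 − 0.73)/0.0092 = 0.0247/0.0092 = 2.68.

z = 2.68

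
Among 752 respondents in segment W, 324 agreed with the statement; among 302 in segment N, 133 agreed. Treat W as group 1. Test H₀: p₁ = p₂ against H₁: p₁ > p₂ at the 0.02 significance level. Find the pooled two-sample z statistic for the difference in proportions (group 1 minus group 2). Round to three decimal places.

p̂₁ = 324/752 = 0.43085, p̂₂ = 133/302 = 0.44040.
Pooled p̂ = (324+133)/(752+302) = 457/1054 = 0.43359.
SE = √(0.245589 × 0.00464105) = 0.03376.
z = (0.43085 − 0.44040)/0.03376 = -0.00955/0.03376 = -0.283.
p-value = P(Z > -0.283) ≈ 0.6113. With α = 0.02, fail to reject H₀.

z = -0.283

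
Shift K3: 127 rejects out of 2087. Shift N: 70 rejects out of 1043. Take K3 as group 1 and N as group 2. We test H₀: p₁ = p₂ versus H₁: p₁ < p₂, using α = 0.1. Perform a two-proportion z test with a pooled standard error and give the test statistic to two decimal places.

z = -0.68

p̂₁ = 127/2087 ≈ 0.06085, p̂₂ = 70/1043 ≈ 0.06711.
Pooled p̂ = (127+70)/(2087+1043) = 197/3130 = 0.06294.
SE = √(p̂(1−p̂)(1/n₁+1/n₂)) = √(0.06294·0.93706·0.00143793) = √(8.48061e-05) = 0.00921.
z = (0.06085 − 0.06711)/0.00921 = -0.00626/0.00921 = -0.68.
p-value = P(Z < -0.680) ≈ 0.2483; since p > α = 0.1, fail to reject H₀.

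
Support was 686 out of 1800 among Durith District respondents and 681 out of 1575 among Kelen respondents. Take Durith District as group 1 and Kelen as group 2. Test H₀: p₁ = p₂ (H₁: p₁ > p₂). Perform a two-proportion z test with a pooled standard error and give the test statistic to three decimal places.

p̂₁ = 686/1800 = 0.38111, p̂₂ = 681/1575 = 0.43238.
Pooled p̂ = (686+681)/(1800+1575) = 1367/3375 = 0.40504.
SE = √(0.240982 × 0.00119048) = 0.01694.
z = (0.38111 − 0.43238)/0.01694 = -0.05127/0.01694 = -3.027.

z = -3.027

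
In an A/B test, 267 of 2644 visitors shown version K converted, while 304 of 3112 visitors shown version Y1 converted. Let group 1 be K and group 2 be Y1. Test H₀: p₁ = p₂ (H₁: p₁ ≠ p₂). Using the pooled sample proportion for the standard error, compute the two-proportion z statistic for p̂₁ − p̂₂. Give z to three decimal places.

z = 0.417

p̂₁ = 267/2644 ≈ 0.100983, p̂₂ = 304/3112 ≈ 0.097686.
Pooled p̂ = (267+304)/(2644+3112) = 571/5756 = 0.099201.
SE = √(p̂(1−p̂)(1/n₁+1/n₂)) = √(0.099201·0.900799·0.000699552) = √(6.25119e-05) = 0.007906.
z = (0.100983 − 0.097686)/0.007906 = 0.003297/0.007906 = 0.417.
Two-sided p-value ≈ 2·Φ(−0.417) = 0.6767.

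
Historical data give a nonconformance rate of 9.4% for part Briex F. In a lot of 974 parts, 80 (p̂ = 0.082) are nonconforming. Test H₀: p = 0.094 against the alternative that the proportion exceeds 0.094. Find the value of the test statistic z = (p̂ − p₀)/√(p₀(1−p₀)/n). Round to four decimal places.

z = -1.2688

p̂ = 80/974 ≈ 0.0821355.
Standard error under H₀: √(0.094×0.906/974) = 0.0093508.
z = (0.0821355 − 0.094)/0.0093508 = -0.0118645/0.0093508 = -1.2688.
p-value = P(Z > -1.269) ≈ 0.8977.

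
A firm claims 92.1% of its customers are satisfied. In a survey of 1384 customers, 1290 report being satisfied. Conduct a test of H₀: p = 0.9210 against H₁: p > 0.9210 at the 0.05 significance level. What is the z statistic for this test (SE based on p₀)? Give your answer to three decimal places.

z = 1.528

p̂ = 1290/1384 ≈ 0.93208.
Standard error under H₀: √(0.921×0.079/1384) = 0.00725.
z = (0.93208 − 0.921)/0.00725 = 0.01108/0.00725 = 1.528.
p-value = P(Z > 1.528) ≈ 0.0632; since p > α = 0.05, fail to reject H₀.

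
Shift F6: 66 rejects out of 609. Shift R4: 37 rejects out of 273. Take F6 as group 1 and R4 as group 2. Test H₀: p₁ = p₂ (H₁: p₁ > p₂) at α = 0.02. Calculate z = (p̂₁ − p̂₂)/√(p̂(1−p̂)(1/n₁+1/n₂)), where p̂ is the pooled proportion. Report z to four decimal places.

z = -1.1610

p̂₁ = 66/609 ≈ 0.108374, p̂₂ = 37/273 ≈ 0.135531.
Pooled p̂ = (66+37)/(609+273) = 103/882 = 0.116780.
SE = √(0.103142 × 0.00530504) = 0.023392.
z = (0.108374 − 0.135531)/0.023392 = -0.027157/0.023392 = -1.1610.
p-value = P(Z > -1.161) ≈ 0.8772. With α = 0.02, fail to reject H₀.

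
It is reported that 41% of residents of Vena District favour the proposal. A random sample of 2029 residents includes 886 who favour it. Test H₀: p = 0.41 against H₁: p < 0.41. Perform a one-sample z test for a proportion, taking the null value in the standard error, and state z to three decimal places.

z = 2.442

p̂ = 886/2029 = 0.43667.
SE = √(p₀(1−p₀)/n) = √(0.2419/2029) = 0.01092.
z = (0.43667 − 0.41)/0.01092 = 0.02667/0.01092 = 2.442.
p-value = P(Z < 2.442) ≈ 0.9927.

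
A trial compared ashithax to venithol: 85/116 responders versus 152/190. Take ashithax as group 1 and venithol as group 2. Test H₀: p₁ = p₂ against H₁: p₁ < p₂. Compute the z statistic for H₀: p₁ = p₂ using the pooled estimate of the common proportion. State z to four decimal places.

z = -1.3655

p̂₁ = 85/116 = 0.732759, p̂₂ = 152/190 = 0.800000.
Pooled p̂ = (85+152)/(116+190) = 237/306 = 0.774510.
SE = √(0.174644 × 0.0138838) = 0.049242.
z = (0.732759 − 0.800000)/0.049242 = -0.067241/0.049242 = -1.3655.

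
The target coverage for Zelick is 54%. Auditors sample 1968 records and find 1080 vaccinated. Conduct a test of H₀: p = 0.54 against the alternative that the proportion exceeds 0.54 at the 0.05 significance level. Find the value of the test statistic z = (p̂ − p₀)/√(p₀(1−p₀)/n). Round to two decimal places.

z = 0.78

p̂ = 1080/1968 = 0.54878.
SE = √(p₀(1−p₀)/n) = √(0.2484/1968) = 0.01123.
z = (0.54878 − 0.54)/0.01123 = 0.00878/0.01123 = 0.78.
p-value = P(Z > 0.782) ≈ 0.2172, so at α = 0.05 we fail to reject H₀.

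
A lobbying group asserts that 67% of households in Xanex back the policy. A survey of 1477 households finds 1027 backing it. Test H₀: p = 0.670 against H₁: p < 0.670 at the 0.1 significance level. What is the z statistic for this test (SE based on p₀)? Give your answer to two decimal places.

p̂ = 1027/1477 ≈ 0.6953.
Under H₀, SE = √(0.67·0.33/1477) = √(0.000149695) = 0.0122.
z = (0.6953 − 0.67)/0.0122 = 0.0253/0.0122 = 2.07.
p-value = P(Z < 2.070) ≈ 0.9808, so at α = 0.1 we fail to reject H₀.

z = 2.07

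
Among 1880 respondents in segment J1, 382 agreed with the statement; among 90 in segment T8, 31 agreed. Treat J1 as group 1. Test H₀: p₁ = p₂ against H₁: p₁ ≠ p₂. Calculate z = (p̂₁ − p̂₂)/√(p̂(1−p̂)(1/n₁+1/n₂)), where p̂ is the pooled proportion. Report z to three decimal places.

p̂₁ = 382/1880 ≈ 0.20319, p̂₂ = 31/90 ≈ 0.34444.
Pooled p̂ = (382+31)/(1880+90) = 413/1970 = 0.20964.
SE = √(0.165694 × 0.011643) = 0.04392.
z = (0.20319 − 0.34444)/0.04392 = -0.14125/0.04392 = -3.216.
p-value = 2·P(Z > 3.216) ≈ 0.0013.

z = -3.216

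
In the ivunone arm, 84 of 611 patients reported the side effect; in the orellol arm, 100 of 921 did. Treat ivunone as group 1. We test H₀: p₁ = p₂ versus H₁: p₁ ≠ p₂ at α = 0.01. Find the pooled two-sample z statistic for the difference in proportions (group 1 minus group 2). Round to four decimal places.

p̂₁ = 84/611 = 0.137480, p̂₂ = 100/921 = 0.108578.
Pooled p̂ = (84+100)/(611+921) = 184/1532 = 0.120104.
SE = √(p̂(1−p̂)(1/n₁+1/n₂)) = √(0.120104·0.879896·0.00272244) = √(0.000287705) = 0.016962.
z = (0.137480 − 0.108578)/0.016962 = 0.028902/0.016962 = 1.7039.
Two-sided p-value ≈ 2·Φ(−1.704) = 0.0884; since p > α = 0.01, fail to reject H₀.

z = 1.7039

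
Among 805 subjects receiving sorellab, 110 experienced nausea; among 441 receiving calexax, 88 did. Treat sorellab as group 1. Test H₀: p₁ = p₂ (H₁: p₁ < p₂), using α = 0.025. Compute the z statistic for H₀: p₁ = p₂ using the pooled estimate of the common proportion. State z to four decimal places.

z = -2.9041

p̂₁ = 110/805 = 0.136646, p̂₂ = 88/441 = 0.199546.
Pooled p̂ = (110+88)/(805+441) = 198/1246 = 0.158909.
SE = √(p̂(1−p̂)(1/n₁+1/n₂)) = √(0.158909·0.841091·0.00350981) = √(0.000469109) = 0.021659.
z = (0.136646 − 0.199546)/0.021659 = -0.062900/0.021659 = -2.9041.
p-value = P(Z < -2.904) ≈ 0.0018, so at α = 0.025 we reject H₀.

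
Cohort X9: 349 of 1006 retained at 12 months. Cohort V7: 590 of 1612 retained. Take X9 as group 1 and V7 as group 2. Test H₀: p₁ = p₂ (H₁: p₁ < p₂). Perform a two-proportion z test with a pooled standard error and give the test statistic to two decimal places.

p̂₁ = 349/1006 = 0.3469, p̂₂ = 590/1612 = 0.3660.
Pooled p̂ = (349+590)/(1006+1612) = 939/2618 = 0.3587.
SE = √(0.230026 × 0.00161438) = 0.0193.
z = (0.3469 − 0.3660)/0.0193 = -0.0191/0.0193 = -0.99.
p-value = P(Z < -0.990) ≈ 0.1610.

z = -0.99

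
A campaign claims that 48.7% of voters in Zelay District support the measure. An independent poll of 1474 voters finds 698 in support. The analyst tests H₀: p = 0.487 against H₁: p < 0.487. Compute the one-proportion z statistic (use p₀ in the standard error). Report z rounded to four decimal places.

p̂ = 698/1474 ≈ 0.473541.
SE = √(p₀(1−p₀)/n) = √(0.24983/1474) = 0.013019.
z = (0.473541 − 0.487)/0.013019 = -0.013459/0.013019 = -1.0338.

z = -1.0338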